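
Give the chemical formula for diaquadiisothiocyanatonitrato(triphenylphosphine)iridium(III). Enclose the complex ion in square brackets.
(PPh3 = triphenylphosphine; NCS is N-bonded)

Ligands: 1 triphenylphosphine (PPh3, neutral), 1 nitrato (NO3, -1), 2 isothiocyanato (NCS, -1), 2 aqua (H2O, neutral). Ligand charge sum = -3.
With Ir in oxidation state +3, the complex ion is [Ir...].

[Ir(H2O)2(NCS)2(NO3)(PPh3)]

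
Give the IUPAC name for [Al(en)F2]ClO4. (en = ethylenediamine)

(ethylenediamine)difluoroaluminium(III) perchlorate

The 1 perchlorate counter-ion carries a total charge of -1, so each complex ion is 1+.
Ligand charges: 1×ethylenediamine (neutral), 2×fluoro (-1 each); total -2. So Al + (-2) = 1+, giving Al = +3.
Ligands are named alphabetically: ethylenediamine before fluoro.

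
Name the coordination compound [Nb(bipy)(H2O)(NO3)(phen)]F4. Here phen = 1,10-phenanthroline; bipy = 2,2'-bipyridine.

aqua(2,2'-bipyridine)nitrato(1,10-phenanthroline)niobium(V) fluoride

The 4 fluoride counter-ions carry a total charge of -4, so each complex ion is 4+.
Ligand charges: 1×aqua (neutral), 1×1,10-phenanthroline (neutral), 1×2,2'-bipyridine (neutral), 1×nitrato (-1 each); total -1. So Nb + (-1) = 4+, giving Nb = +5.
Ligands are named alphabetically: aqua before bipyridine before nitrato before phenanthroline.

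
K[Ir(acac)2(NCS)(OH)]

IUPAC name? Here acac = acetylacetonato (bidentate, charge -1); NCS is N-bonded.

potassium bis(acetylacetonato)hydroxoisothiocyanatoiridate(III)

The 1 potassium counter-ion carries a total charge of +1, so each complex ion is 1−.
Ligand charges: 2×acetylacetonato (-1 each), 1×isothiocyanato (-1 each), 1×hydroxo (-1 each); total -4. So Ir + (-4) = 1−, giving Ir = +3.
The complex ion is anionic, so iridium takes the -ate form iridate(III).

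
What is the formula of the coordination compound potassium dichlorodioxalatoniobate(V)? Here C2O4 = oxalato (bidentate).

K[Nb(C2O4)2Cl2]

Ligands: 2 chloro (Cl, -1), 2 oxalato (C2O4, -2). Ligand charge sum = -6.
With Nb in oxidation state +5, the complex ion is [Nb...]^1−.
Charge balance with potassium (+1) requires 1 complex ion per 1 potassium.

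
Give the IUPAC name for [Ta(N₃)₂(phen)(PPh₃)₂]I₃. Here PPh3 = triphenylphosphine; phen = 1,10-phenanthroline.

The 3 iodide counter-ions carry a total charge of -3, so each complex ion is 3+.
Ligand charges: 2×triphenylphosphine (neutral), 1×1,10-phenanthroline (neutral), 2×azido (-1 each); total -2. So Ta + (-2) = 3+, giving Ta = +5.
Ligands are named alphabetically: azido before phenanthroline before triphenylphosphine.

diazido(1,10-phenanthroline)bis(triphenylphosphine)tantalum(V) iodide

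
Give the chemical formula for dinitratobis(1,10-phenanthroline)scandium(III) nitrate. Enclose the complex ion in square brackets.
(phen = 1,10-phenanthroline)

[Sc(NO3)2(phen)2]NO3

Ligands: 2 nitrato (NO3, -1), 2 1,10-phenanthroline (phen, neutral). Ligand charge sum = -2.
Charge balance with nitrate (-1) requires 1 complex ion per 1 nitrate.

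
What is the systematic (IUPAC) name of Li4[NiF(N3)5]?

lithium pentaazidofluoronickelate(II)

The 4 lithium counter-ions carry a total charge of +4, so each complex ion is 4−.
Ligand charges: 1×fluoro (-1 each), 5×azido (-1 each); total -6. So Ni + (-6) = 4−, giving Ni = +2.
Ligands are named alphabetically: azido before fluoro.
The complex ion is anionic, so nickel takes the -ate form nickelate(II).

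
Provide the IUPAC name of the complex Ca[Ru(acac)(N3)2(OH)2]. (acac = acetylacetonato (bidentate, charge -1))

The 1 calcium counter-ion carries a total charge of +2, so each complex ion is 2−.
Ligand charges: 2×hydroxo (-1 each), 2×azido (-1 each), 1×acetylacetonato (-1 each); total -5. So Ru + (-5) = 2−, giving Ru = +3.
Ligands are named alphabetically: acetylacetonato before azido before hydroxo.
The complex ion is anionic, so ruthenium takes the -ate form ruthenate(III).

calcium (acetylacetonato)diazidodihydroxoruthenate(III)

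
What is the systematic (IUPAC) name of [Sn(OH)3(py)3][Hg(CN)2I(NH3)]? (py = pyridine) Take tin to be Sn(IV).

trihydroxotris(pyridine)tin(IV) amminedicyanoiodomercurate(II)

Both ions are complex: the cation is named first with the plain metal name, the anion second with the -ate form; each ion's ligands are alphabetised independently.
Sn is given as +4; the cation's ligand charges sum to -3, so the complex cation is 1+.
A 1:1 salt means the anion carries the equal and opposite charge, 1−.
Anion: ligand charges sum to -3; for the ion to be 1−, Hg = +2.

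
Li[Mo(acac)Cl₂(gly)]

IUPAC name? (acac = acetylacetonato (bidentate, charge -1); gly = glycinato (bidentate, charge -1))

The 1 lithium counter-ion carries a total charge of +1, so each complex ion is 1−.
Ligand charges: 1×acetylacetonato (-1 each), 2×chloro (-1 each), 1×glycinato (-1 each); total -4. So Mo + (-4) = 1−, giving Mo = +3.
The complex ion is anionic, so molybdenum takes the -ate form molybdate(III).

lithium (acetylacetonato)dichloro(glycinato)molybdate(III)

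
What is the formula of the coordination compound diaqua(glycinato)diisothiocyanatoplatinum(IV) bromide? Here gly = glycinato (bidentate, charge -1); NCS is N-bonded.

[Pt(gly)(H2O)2(NCS)2]Br

Ligands: 1 glycinato (gly, -1), 2 aqua (H2O, neutral), 2 isothiocyanato (NCS, -1). Ligand charge sum = -3.
With Pt in oxidation state +4, the complex ion is [Pt...]^1+.
Charge balance with bromide (-1) requires 1 complex ion per 1 bromide.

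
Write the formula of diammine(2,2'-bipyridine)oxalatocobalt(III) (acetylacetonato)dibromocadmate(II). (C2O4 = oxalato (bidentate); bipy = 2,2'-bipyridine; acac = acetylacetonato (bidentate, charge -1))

Cation [Co…]: ligand charges -2, Co(III) ⇒ ion charge 1+.
Anion [Cd…]: ligand charges -3, Cd(II) ⇒ ion charge 1−.

[Co(bipy)(C2O4)(NH3)2][Cd(acac)Br2]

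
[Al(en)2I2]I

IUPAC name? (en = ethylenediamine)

bis(ethylenediamine)diiodoaluminium(III) iodide

The 1 iodide counter-ion carries a total charge of -1, so each complex ion is 1+.
Ligand charges: 2×iodo (-1 each), 2×ethylenediamine (neutral); total -2. So Al + (-2) = 1+, giving Al = +3.
Ligands are named alphabetically: ethylenediamine before iodo.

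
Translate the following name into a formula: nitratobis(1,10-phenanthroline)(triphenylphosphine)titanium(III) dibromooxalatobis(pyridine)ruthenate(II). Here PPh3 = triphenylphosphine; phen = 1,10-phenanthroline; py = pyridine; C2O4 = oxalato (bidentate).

Cation [Ti…]: ligand charges -1, Ti(III) ⇒ ion charge 2+.
Anion [Ru…]: ligand charges -4, Ru(II) ⇒ ion charge 2−.

[Ti(NO3)(phen)2(PPh3)][RuBr2(C2O4)(py)2]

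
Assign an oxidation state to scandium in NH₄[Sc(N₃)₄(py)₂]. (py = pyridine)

+3

1 ammonium outside the brackets (+1 each) → the complex ion is 1−.
Ligand charges: 4×N3 = -4; 2×py neutral; sum -4.
Sc + (-4) = 1− ⇒ Sc is +3.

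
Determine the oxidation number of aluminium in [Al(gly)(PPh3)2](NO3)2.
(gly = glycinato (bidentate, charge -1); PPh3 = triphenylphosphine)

+3

2 nitrate outside the brackets (-1 each) → the complex ion is 2+.
Ligand charges: 1×gly = -1; 2×PPh3 neutral; sum -1.
Al + (-1) = 2+ ⇒ Al is +3.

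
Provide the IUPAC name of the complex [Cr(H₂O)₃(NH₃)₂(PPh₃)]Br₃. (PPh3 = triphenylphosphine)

diamminetriaqua(triphenylphosphine)chromium(III) bromide

The 3 bromide counter-ions carry a total charge of -3, so each complex ion is 3+.
Ligand charges: 3×aqua (neutral), 2×ammine (neutral), 1×triphenylphosphine (neutral); total 0. So Cr + (0) = 3+, giving Cr = +3.
Ligands are named alphabetically: ammine before aqua before triphenylphosphine.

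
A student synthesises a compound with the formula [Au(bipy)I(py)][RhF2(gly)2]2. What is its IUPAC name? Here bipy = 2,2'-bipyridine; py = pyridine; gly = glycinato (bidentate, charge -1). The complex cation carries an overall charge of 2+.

Both ions are complex: the cation is named first with the plain metal name, the anion second with the -ate form; each ion's ligands are alphabetised independently.
The complex cation is given as 2+; its ligand charges sum to -1, so Au = +3.
With 2 anions per cation, each anion must be 2/2 = 1−.
Anion: ligand charges sum to -4; for the ion to be 1−, Rh = +3.

(2,2'-bipyridine)iodo(pyridine)gold(III) difluorobis(glycinato)rhodate(III)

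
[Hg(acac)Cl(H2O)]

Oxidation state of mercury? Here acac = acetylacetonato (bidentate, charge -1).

+2

No counter-ion: the bracketed complex is neutral.
Ligand charges: 1×H2O neutral; 1×Cl = -1; 1×acac = -1; sum -2.
Hg + (-2) = 0 ⇒ Hg is +2.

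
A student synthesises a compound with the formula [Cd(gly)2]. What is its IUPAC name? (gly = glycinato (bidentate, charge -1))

bis(glycinato)cadmium(II)

There is no counter-ion, so the complex is neutral overall.
Ligand charges: 2×glycinato (-1 each); total -2. So Cd + (-2) = 0, giving Cd = +2.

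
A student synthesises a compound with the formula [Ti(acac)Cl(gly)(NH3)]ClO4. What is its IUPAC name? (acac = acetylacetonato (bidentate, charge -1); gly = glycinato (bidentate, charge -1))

The 1 perchlorate counter-ion carries a total charge of -1, so each complex ion is 1+.
Ligand charges: 1×ammine (neutral), 1×chloro (-1 each), 1×acetylacetonato (-1 each), 1×glycinato (-1 each); total -3. So Ti + (-3) = 1+, giving Ti = +4.
Ligands are named alphabetically: acetylacetonato before ammine before chloro before glycinato.

(acetylacetonato)amminechloro(glycinato)titanium(IV) perchlorate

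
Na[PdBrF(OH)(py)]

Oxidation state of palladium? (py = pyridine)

1 sodium outside the brackets (+1 each) → the complex ion is 1−.
Ligand charges: 1×Br = -1; 1×OH = -1; 1×py neutral; 1×F = -1; sum -3.
Pd + (-3) = 1− ⇒ Pd is +2.

+2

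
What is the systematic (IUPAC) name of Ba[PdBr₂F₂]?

The 1 barium counter-ion carries a total charge of +2, so each complex ion is 2−.
Ligand charges: 2×bromo (-1 each), 2×fluoro (-1 each); total -4. So Pd + (-4) = 2−, giving Pd = +2.
Ligands are named alphabetically: bromo before fluoro.
The complex ion is anionic, so palladium takes the -ate form palladate(II).

barium dibromodifluoropalladate(II)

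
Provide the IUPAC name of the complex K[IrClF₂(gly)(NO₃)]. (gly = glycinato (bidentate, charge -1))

The 1 potassium counter-ion carries a total charge of +1, so each complex ion is 1−.
Ligand charges: 1×chloro (-1 each), 2×fluoro (-1 each), 1×glycinato (-1 each), 1×nitrato (-1 each); total -5. So Ir + (-5) = 1−, giving Ir = +4.
The complex ion is anionic, so iridium takes the -ate form iridate(IV).

potassium chlorodifluoro(glycinato)nitratoiridate(IV)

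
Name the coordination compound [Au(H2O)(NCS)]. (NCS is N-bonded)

aquaisothiocyanatogold(I)

There is no counter-ion, so the complex is neutral overall.
Ligand charges: 1×isothiocyanato (-1 each), 1×aqua (neutral); total -1. So Au + (-1) = 0, giving Au = +1.
Ligands are named alphabetically: aqua before isothiocyanato.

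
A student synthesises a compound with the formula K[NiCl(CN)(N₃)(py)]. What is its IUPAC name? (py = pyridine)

potassium azidochlorocyano(pyridine)nickelate(II)

The 1 potassium counter-ion carries a total charge of +1, so each complex ion is 1−.
Ligand charges: 1×azido (-1 each), 1×cyano (-1 each), 1×chloro (-1 each), 1×pyridine (neutral); total -3. So Ni + (-3) = 1−, giving Ni = +2.
Ligands are named alphabetically: azido before chloro before cyano before pyridine.
The complex ion is anionic, so nickel takes the -ate form nickelate(II).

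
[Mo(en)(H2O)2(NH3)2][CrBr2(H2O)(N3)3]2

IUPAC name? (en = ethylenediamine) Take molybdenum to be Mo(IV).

diamminediaqua(ethylenediamine)molybdenum(IV) aquatriazidodibromochromate(III)

Mo is given as +4; the cation's ligand charges sum to 0, so the complex cation is 4+.
With 2 anions per cation, each anion must be 4/2 = 2−.
Anion: ligand charges sum to -5; for the ion to be 2−, Cr = +3.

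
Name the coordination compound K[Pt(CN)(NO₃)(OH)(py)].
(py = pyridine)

The 1 potassium counter-ion carries a total charge of +1, so each complex ion is 1−.
Ligand charges: 1×cyano (-1 each), 1×nitrato (-1 each), 1×pyridine (neutral), 1×hydroxo (-1 each); total -3. So Pt + (-3) = 1−, giving Pt = +2.
The complex ion is anionic, so platinum takes the -ate form platinate(II).

potassium cyanohydroxonitrato(pyridine)platinate(II)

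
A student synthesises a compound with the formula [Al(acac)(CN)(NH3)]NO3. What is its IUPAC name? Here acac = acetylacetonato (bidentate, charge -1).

The 1 nitrate counter-ion carries a total charge of -1, so each complex ion is 1+.
Ligand charges: 1×ammine (neutral), 1×acetylacetonato (-1 each), 1×cyano (-1 each); total -2. So Al + (-2) = 1+, giving Al = +3.
Ligands are named alphabetically: acetylacetonato before ammine before cyano.

(acetylacetonato)amminecyanoaluminium(III) nitrate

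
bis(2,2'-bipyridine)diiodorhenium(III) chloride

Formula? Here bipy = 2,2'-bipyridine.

[Re(bipy)2I2]Cl

Ligands: 2 iodo (I, -1), 2 2,2'-bipyridine (bipy, neutral). Ligand charge sum = -2.
With Re in oxidation state +3, the complex ion is [Re...]^1+.
Charge balance with chloride (-1) requires 1 complex ion per 1 chloride.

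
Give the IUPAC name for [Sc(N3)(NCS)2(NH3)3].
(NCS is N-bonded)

There is no counter-ion, so the complex is neutral overall.
Ligand charges: 1×azido (-1 each), 3×ammine (neutral), 2×isothiocyanato (-1 each); total -3. So Sc + (-3) = 0, giving Sc = +3.
Ligands are named alphabetically: ammine before azido before isothiocyanato.

triammineazidodiisothiocyanatoscandium(III)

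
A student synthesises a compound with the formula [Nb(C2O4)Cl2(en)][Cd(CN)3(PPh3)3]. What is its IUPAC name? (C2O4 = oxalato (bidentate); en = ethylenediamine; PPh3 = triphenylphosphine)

dichloro(ethylenediamine)oxalatoniobium(V) tricyanotris(triphenylphosphine)cadmate(II)

Cadmium is always +2 in its complexes; the anion's ligand charges sum to -3, so the complex anion is 1−.
A 1:1 salt means the cation carries the equal and opposite charge, 1+.
Cation: ligand charges sum to -4; for the ion to be 1+, Nb = +5.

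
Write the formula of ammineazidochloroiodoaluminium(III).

Ligands: 1 azido (N3, -1), 1 ammine (NH3, neutral), 1 iodo (I, -1), 1 chloro (Cl, -1). Ligand charge sum = -3.
With Al in oxidation state +3, the complex ion is [Al...].

[AlClI(N3)(NH3)]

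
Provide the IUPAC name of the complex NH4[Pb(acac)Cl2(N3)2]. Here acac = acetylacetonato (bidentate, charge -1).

The 1 ammonium counter-ion carries a total charge of +1, so each complex ion is 1−.
Ligand charges: 2×azido (-1 each), 2×chloro (-1 each), 1×acetylacetonato (-1 each); total -5. So Pb + (-5) = 1−, giving Pb = +4.
The complex ion is anionic, so lead takes the -ate form plumbate(IV).

ammonium (acetylacetonato)diazidodichloroplumbate(IV)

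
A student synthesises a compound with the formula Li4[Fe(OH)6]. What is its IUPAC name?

lithium hexahydroxoferrate(II)

The 4 lithium counter-ions carry a total charge of +4, so each complex ion is 4−.
Ligand charges: 6×hydroxo (-1 each); total -6. So Fe + (-6) = 4−, giving Fe = +2.
The complex ion is anionic, so iron takes the -ate form ferrate(II).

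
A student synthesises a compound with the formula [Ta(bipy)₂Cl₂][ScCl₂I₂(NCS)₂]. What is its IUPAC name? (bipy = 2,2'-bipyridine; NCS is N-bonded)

bis(2,2'-bipyridine)dichlorotantalum(V) dichlorodiiododiisothiocyanatoscandate(III)

Both ions are complex: the cation is named first with the plain metal name, the anion second with the -ate form; each ion's ligands are alphabetised independently.
Scandium is always +3 in its complexes; the anion's ligand charges sum to -6, so the complex anion is 3−.
A 1:1 salt means the cation carries the equal and opposite charge, 3+.
Cation: ligand charges sum to -2; for the ion to be 3+, Ta = +5.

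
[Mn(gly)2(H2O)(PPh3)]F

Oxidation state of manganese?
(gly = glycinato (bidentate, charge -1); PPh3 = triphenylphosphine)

+3

1 fluoride outside the brackets (-1 each) → the complex ion is 1+.
Ligand charges: 1×H2O neutral; 2×gly = -2; 1×PPh3 neutral; sum -2.
Mn + (-2) = 1+ ⇒ Mn is +3.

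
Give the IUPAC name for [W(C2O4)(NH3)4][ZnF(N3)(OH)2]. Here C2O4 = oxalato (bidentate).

tetraammineoxalatotungsten(IV) azidofluorodihydroxozincate(II)

Both ions are complex: the cation is named first with the plain metal name, the anion second with the -ate form; each ion's ligands are alphabetised independently.
Zinc is always +2 in its complexes; the anion's ligand charges sum to -4, so the complex anion is 2−.
A 1:1 salt means the cation carries the equal and opposite charge, 2+.
Cation: ligand charges sum to -2; for the ion to be 2+, W = +4.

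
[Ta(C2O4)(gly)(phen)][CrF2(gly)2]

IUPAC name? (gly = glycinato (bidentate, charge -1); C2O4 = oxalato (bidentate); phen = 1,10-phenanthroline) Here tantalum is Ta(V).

(glycinato)oxalato(1,10-phenanthroline)tantalum(V) difluorobis(glycinato)chromate(II)

Ta is given as +5; the cation's ligand charges sum to -3, so the complex cation is 2+.
A 1:1 salt means the anion carries the equal and opposite charge, 2−.
Anion: ligand charges sum to -4; for the ion to be 2−, Cr = +2.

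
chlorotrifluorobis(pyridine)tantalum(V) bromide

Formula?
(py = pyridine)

[TaClF3(py)2]Br

Ligands: 2 pyridine (py, neutral), 3 fluoro (F, -1), 1 chloro (Cl, -1). Ligand charge sum = -4.
With Ta in oxidation state +5, the complex ion is [Ta...]^1+.
Charge balance with bromide (-1) requires 1 complex ion per 1 bromide.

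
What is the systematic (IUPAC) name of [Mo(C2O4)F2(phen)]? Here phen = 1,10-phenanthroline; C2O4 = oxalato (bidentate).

difluorooxalato(1,10-phenanthroline)molybdenum(IV)

There is no counter-ion, so the complex is neutral overall.
Ligand charges: 1×1,10-phenanthroline (neutral), 2×fluoro (-1 each), 1×oxalato (-2 each); total -4. So Mo + (-4) = 0, giving Mo = +4.
Ligands are named alphabetically: fluoro before oxalato before phenanthroline.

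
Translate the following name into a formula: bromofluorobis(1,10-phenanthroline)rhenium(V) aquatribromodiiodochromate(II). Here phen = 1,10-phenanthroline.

Cation [Re…]: ligand charges -2, Re(V) ⇒ ion charge 3+.
Anion [Cr…]: ligand charges -5, Cr(II) ⇒ ion charge 3−.

[ReBrF(phen)2][CrBr3(H2O)I2]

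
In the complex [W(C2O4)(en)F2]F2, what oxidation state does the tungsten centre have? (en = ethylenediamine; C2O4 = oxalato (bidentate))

2 fluoride outside the brackets (-1 each) → the complex ion is 2+.
Ligand charges: 1×en neutral; 2×F = -2; 1×C2O4 = -2; sum -4.
W + (-4) = 2+ ⇒ W is +6.

+6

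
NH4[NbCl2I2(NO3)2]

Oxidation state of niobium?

+5

1 ammonium outside the brackets (+1 each) → the complex ion is 1−.
Ligand charges: 2×Cl = -2; 2×I = -2; 2×NO3 = -2; sum -6.
Nb + (-6) = 1− ⇒ Nb is +5.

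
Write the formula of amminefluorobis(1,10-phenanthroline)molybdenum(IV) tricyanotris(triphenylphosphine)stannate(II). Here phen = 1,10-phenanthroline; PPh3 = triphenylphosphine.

Cation [Mo…]: ligand charges -1, Mo(IV) ⇒ ion charge 3+.
Anion [Sn…]: ligand charges -3, Sn(II) ⇒ ion charge 1−.
One 3+ cation requires 3 of the 1− anion.

[MoF(NH3)(phen)2][Sn(CN)3(PPh3)3]3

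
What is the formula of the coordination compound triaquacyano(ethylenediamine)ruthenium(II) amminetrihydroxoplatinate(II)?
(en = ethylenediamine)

Cation [Ru…]: ligand charges -1, Ru(II) ⇒ ion charge 1+.
Anion [Pt…]: ligand charges -3, Pt(II) ⇒ ion charge 1−.

[Ru(CN)(en)(H2O)3][Pt(NH3)(OH)3]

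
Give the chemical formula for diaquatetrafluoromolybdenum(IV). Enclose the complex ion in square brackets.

Ligands: 4 fluoro (F, -1), 2 aqua (H2O, neutral). Ligand charge sum = -4.
With Mo in oxidation state +4, the complex ion is [Mo...].

[MoF4(H2O)2]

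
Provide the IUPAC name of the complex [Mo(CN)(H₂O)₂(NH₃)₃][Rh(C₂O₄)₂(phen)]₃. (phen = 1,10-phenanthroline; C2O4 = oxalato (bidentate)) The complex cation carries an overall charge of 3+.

triamminediaquacyanomolybdenum(IV) dioxalato(1,10-phenanthroline)rhodate(III)

The complex cation is given as 3+; its ligand charges sum to -1, so Mo = +4.
With 3 anions per cation, each anion must be 3/3 = 1−.
Anion: ligand charges sum to -4; for the ion to be 1−, Rh = +3.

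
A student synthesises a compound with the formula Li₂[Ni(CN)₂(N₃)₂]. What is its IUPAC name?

lithium diazidodicyanonickelate(II)

The 2 lithium counter-ions carry a total charge of +2, so each complex ion is 2−.
Ligand charges: 2×cyano (-1 each), 2×azido (-1 each); total -4. So Ni + (-4) = 2−, giving Ni = +2.
Ligands are named alphabetically: azido before cyano.
The complex ion is anionic, so nickel takes the -ate form nickelate(II).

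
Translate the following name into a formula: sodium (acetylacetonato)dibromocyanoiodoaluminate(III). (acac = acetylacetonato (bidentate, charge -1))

Na2[Al(acac)Br2(CN)I]

Ligands: 1 acetylacetonato (acac, -1), 2 bromo (Br, -1), 1 iodo (I, -1), 1 cyano (CN, -1). Ligand charge sum = -5.
Charge balance with sodium (+1) requires 1 complex ion per 2 sodium.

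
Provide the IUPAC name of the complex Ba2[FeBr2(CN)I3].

The 2 barium counter-ions carry a total charge of +4, so each complex ion is 4−.
Ligand charges: 2×bromo (-1 each), 1×cyano (-1 each), 3×iodo (-1 each); total -6. So Fe + (-6) = 4−, giving Fe = +2.
Ligands are named alphabetically: bromo before cyano before iodo.
The complex ion is anionic, so iron takes the -ate form ferrate(II).

barium dibromocyanotriiodoferrate(II)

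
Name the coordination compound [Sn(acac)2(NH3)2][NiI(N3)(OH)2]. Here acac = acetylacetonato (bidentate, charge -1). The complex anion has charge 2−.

The complex anion is given as 2−; its ligand charges sum to -4, so Ni = +2.
A 1:1 salt means the cation carries the equal and opposite charge, 2+.
Cation: ligand charges sum to -2; for the ion to be 2+, Sn = +4.

bis(acetylacetonato)diamminetin(IV) azidodihydroxoiodonickelate(II)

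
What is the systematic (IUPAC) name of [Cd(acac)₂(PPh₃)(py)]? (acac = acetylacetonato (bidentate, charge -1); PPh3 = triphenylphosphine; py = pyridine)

bis(acetylacetonato)(pyridine)(triphenylphosphine)cadmium(II)

There is no counter-ion, so the complex is neutral overall.
Ligand charges: 2×acetylacetonato (-1 each), 1×triphenylphosphine (neutral), 1×pyridine (neutral); total -2. So Cd + (-2) = 0, giving Cd = +2.
Ligands are named alphabetically: acetylacetonato before pyridine before triphenylphosphine.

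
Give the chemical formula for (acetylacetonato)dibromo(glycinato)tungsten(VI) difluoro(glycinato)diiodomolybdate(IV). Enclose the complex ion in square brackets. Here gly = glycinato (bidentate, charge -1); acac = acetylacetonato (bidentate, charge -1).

[W(acac)Br2(gly)][MoF2(gly)I2]2

Cation [W…]: ligand charges -4, W(VI) ⇒ ion charge 2+.
Anion [Mo…]: ligand charges -5, Mo(IV) ⇒ ion charge 1−.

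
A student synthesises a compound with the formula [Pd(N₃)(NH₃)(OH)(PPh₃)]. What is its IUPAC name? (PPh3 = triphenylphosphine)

There is no counter-ion, so the complex is neutral overall.
Ligand charges: 1×azido (-1 each), 1×hydroxo (-1 each), 1×triphenylphosphine (neutral), 1×ammine (neutral); total -2. So Pd + (-2) = 0, giving Pd = +2.
Ligands are named alphabetically: ammine before azido before hydroxo before triphenylphosphine.

ammineazidohydroxo(triphenylphosphine)palladium(II)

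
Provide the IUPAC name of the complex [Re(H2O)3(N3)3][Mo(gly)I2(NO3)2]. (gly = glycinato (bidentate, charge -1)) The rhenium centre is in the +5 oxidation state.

triaquatriazidorhenium(V) (glycinato)diiododinitratomolybdate(III)

Re is given as +5; the cation's ligand charges sum to -3, so the complex cation is 2+.
A 1:1 salt means the anion carries the equal and opposite charge, 2−.
Anion: ligand charges sum to -5; for the ion to be 2−, Mo = +3.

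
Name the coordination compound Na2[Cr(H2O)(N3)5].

sodium aquapentaazidochromate(III)

The 2 sodium counter-ions carry a total charge of +2, so each complex ion is 2−.
Ligand charges: 5×azido (-1 each), 1×aqua (neutral); total -5. So Cr + (-5) = 2−, giving Cr = +3.
The complex ion is anionic, so chromium takes the -ate form chromate(III).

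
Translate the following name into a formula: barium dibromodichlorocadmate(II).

Ba[CdBr2Cl2]

Ligands: 2 bromo (Br, -1), 2 chloro (Cl, -1). Ligand charge sum = -4.
Charge balance with barium (+2) requires 1 complex ion per 1 barium.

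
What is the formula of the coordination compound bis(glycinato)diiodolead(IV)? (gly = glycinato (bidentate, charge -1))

Ligands: 2 glycinato (gly, -1), 2 iodo (I, -1). Ligand charge sum = -4.
With Pb in oxidation state +4, the complex ion is [Pb...].

[Pb(gly)2I2]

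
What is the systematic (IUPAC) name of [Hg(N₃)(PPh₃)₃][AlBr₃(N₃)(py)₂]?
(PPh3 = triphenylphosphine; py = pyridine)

azidotris(triphenylphosphine)mercury(II) azidotribromobis(pyridine)aluminate(III)

Aluminium is always +3 in its complexes; the anion's ligand charges sum to -4, so the complex anion is 1−.
A 1:1 salt means the cation carries the equal and opposite charge, 1+.
Cation: ligand charges sum to -1; for the ion to be 1+, Hg = +2.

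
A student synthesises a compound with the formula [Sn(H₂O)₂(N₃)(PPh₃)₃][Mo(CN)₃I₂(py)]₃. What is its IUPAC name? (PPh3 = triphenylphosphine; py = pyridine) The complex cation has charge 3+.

diaquaazidotris(triphenylphosphine)tin(IV) tricyanodiiodo(pyridine)molybdate(IV)

Both ions are complex: the cation is named first with the plain metal name, the anion second with the -ate form; each ion's ligands are alphabetised independently.
The complex cation is given as 3+; its ligand charges sum to -1, so Sn = +4.
With 3 anions per cation, each anion must be 3/3 = 1−.
Anion: ligand charges sum to -5; for the ion to be 1−, Mo = +4.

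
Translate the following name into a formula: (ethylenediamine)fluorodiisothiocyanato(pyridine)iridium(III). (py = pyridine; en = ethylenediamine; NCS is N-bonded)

Ligands: 1 pyridine (py, neutral), 1 ethylenediamine (en, neutral), 1 fluoro (F, -1), 2 isothiocyanato (NCS, -1). Ligand charge sum = -3.
With Ir in oxidation state +3, the complex ion is [Ir...].

[Ir(en)F(NCS)2(py)]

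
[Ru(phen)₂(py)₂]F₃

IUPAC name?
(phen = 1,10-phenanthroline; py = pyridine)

bis(1,10-phenanthroline)bis(pyridine)ruthenium(III) fluoride

The 3 fluoride counter-ions carry a total charge of -3, so each complex ion is 3+.
Ligand charges: 2×1,10-phenanthroline (neutral), 2×pyridine (neutral); total 0. So Ru + (0) = 3+, giving Ru = +3.
Ligands are named alphabetically: phenanthroline before pyridine.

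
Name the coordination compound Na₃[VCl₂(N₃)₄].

The 3 sodium counter-ions carry a total charge of +3, so each complex ion is 3−.
Ligand charges: 2×chloro (-1 each), 4×azido (-1 each); total -6. So V + (-6) = 3−, giving V = +3.
Ligands are named alphabetically: azido before chloro.
The complex ion is anionic, so vanadium takes the -ate form vanadate(III).

sodium tetraazidodichlorovanadate(III)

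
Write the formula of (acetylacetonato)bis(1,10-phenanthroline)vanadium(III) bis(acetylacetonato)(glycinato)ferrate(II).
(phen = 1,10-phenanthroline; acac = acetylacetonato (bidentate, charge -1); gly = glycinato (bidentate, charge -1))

[V(acac)(phen)2][Fe(acac)2(gly)]2

Cation [V…]: ligand charges -1, V(III) ⇒ ion charge 2+.
Anion [Fe…]: ligand charges -3, Fe(II) ⇒ ion charge 1−.
One 2+ cation requires 2 of the 1− anion.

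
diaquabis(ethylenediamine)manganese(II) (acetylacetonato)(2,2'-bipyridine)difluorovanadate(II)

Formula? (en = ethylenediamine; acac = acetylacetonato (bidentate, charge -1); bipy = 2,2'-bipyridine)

[Mn(en)2(H2O)2][V(acac)(bipy)F2]2

Cation [Mn…]: ligand charges 0, Mn(II) ⇒ ion charge 2+.
Anion [V…]: ligand charges -3, V(II) ⇒ ion charge 1−.
One 2+ cation requires 2 of the 1− anion.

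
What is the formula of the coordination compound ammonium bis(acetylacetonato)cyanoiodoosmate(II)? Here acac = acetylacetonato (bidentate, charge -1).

(NH4)2[Os(acac)2(CN)I]

Ligands: 1 iodo (I, -1), 1 cyano (CN, -1), 2 acetylacetonato (acac, -1). Ligand charge sum = -4.
Charge balance with ammonium (+1) requires 1 complex ion per 2 ammonium.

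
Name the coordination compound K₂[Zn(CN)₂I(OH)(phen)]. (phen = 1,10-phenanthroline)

potassium dicyanohydroxoiodo(1,10-phenanthroline)zincate(II)

The 2 potassium counter-ions carry a total charge of +2, so each complex ion is 2−.
Ligand charges: 1×hydroxo (-1 each), 1×1,10-phenanthroline (neutral), 1×iodo (-1 each), 2×cyano (-1 each); total -4. So Zn + (-4) = 2−, giving Zn = +2.
The complex ion is anionic, so zinc takes the -ate form zincate(II).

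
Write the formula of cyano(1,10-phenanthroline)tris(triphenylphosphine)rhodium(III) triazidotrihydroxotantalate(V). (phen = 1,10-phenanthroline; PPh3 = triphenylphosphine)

Cation [Rh…]: ligand charges -1, Rh(III) ⇒ ion charge 2+.
Anion [Ta…]: ligand charges -6, Ta(V) ⇒ ion charge 1−.
One 2+ cation requires 2 of the 1− anion.

[Rh(CN)(phen)(PPh3)3][Ta(N3)3(OH)3]2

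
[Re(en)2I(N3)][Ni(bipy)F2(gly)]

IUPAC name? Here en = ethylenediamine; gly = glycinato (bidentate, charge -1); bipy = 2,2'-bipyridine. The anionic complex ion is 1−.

azidobis(ethylenediamine)iodorhenium(III) (2,2'-bipyridine)difluoro(glycinato)nickelate(II)

Both ions are complex: the cation is named first with the plain metal name, the anion second with the -ate form; each ion's ligands are alphabetised independently.
The complex anion is given as 1−; its ligand charges sum to -3, so Ni = +2.
A 1:1 salt means the cation carries the equal and opposite charge, 1+.
Cation: ligand charges sum to -2; for the ion to be 1+, Re = +3.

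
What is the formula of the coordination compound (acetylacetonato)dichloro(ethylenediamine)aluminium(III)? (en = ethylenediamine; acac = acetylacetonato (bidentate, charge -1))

[Al(acac)Cl2(en)]

Ligands: 2 chloro (Cl, -1), 1 ethylenediamine (en, neutral), 1 acetylacetonato (acac, -1). Ligand charge sum = -3.
With Al in oxidation state +3, the complex ion is [Al...].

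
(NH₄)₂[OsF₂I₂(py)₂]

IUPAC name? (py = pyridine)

ammonium difluorodiiodobis(pyridine)osmate(II)

The 2 ammonium counter-ions carry a total charge of +2, so each complex ion is 2−.
Ligand charges: 2×pyridine (neutral), 2×fluoro (-1 each), 2×iodo (-1 each); total -4. So Os + (-4) = 2−, giving Os = +2.
Ligands are named alphabetically: fluoro before iodo before pyridine.
The complex ion is anionic, so osmium takes the -ate form osmate(II).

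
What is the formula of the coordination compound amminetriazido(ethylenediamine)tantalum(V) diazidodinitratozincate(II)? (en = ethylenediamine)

Cation [Ta…]: ligand charges -3, Ta(V) ⇒ ion charge 2+.
Anion [Zn…]: ligand charges -4, Zn(II) ⇒ ion charge 2−.
One 2+ cation balances one 2− anion.

[Ta(en)(N3)3(NH3)][Zn(N3)2(NO3)2]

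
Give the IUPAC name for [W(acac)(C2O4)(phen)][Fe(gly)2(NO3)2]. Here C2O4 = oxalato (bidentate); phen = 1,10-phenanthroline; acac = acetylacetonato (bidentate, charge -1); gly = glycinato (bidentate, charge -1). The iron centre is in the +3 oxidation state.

(acetylacetonato)oxalato(1,10-phenanthroline)tungsten(IV) bis(glycinato)dinitratoferrate(III)

Both ions are complex: the cation is named first with the plain metal name, the anion second with the -ate form; each ion's ligands are alphabetised independently.
Fe is given as +3; the anion's ligand charges sum to -4, so the complex anion is 1−.
A 1:1 salt means the cation carries the equal and opposite charge, 1+.
Cation: ligand charges sum to -3; for the ion to be 1+, W = +4.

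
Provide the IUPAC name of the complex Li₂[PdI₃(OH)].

lithium hydroxotriiodopalladate(II)

The 2 lithium counter-ions carry a total charge of +2, so each complex ion is 2−.
Ligand charges: 3×iodo (-1 each), 1×hydroxo (-1 each); total -4. So Pd + (-4) = 2−, giving Pd = +2.
The complex ion is anionic, so palladium takes the -ate form palladate(II).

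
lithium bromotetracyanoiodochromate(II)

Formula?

Li4[CrBr(CN)4I]

Ligands: 1 iodo (I, -1), 1 bromo (Br, -1), 4 cyano (CN, -1). Ligand charge sum = -6.
With Cr in oxidation state +2, the complex ion is [Cr...]^4−.
Charge balance with lithium (+1) requires 1 complex ion per 4 lithium.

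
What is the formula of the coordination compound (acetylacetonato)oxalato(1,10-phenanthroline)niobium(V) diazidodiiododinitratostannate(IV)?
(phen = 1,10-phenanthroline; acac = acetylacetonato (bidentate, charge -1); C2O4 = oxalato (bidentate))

[Nb(acac)(C2O4)(phen)][SnI2(N3)2(NO3)2]

Cation [Nb…]: ligand charges -3, Nb(V) ⇒ ion charge 2+.
Anion [Sn…]: ligand charges -6, Sn(IV) ⇒ ion charge 2−.
One 2+ cation balances one 2− anion.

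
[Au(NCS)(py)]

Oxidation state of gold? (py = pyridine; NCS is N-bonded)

+1

No counter-ion: the bracketed complex is neutral.
Ligand charges: 1×py neutral; 1×NCS = -1; sum -1.
Au + (-1) = 0 ⇒ Au is +1.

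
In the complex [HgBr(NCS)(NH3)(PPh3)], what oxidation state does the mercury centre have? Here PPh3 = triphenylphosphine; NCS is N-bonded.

+2

No counter-ion: the bracketed complex is neutral.
Ligand charges: 1×Br = -1; 1×PPh3 neutral; 1×NH3 neutral; 1×NCS = -1; sum -2.
Hg + (-2) = 0 ⇒ Hg is +2.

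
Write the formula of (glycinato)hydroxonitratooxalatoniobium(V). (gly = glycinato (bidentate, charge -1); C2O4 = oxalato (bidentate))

[Nb(C2O4)(gly)(NO3)(OH)]

Ligands: 1 nitrato (NO3, -1), 1 glycinato (gly, -1), 1 oxalato (C2O4, -2), 1 hydroxo (OH, -1). Ligand charge sum = -5.
With Nb in oxidation state +5, the complex ion is [Nb...].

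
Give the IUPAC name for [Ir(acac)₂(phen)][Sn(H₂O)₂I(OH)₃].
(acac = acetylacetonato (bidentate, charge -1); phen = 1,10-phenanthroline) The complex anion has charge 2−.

Both ions are complex: the cation is named first with the plain metal name, the anion second with the -ate form; each ion's ligands are alphabetised independently.
The complex anion is given as 2−; its ligand charges sum to -4, so Sn = +2.
A 1:1 salt means the cation carries the equal and opposite charge, 2+.
Cation: ligand charges sum to -2; for the ion to be 2+, Ir = +4.

bis(acetylacetonato)(1,10-phenanthroline)iridium(IV) diaquatrihydroxoiodostannate(II)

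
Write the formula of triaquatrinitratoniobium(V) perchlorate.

[Nb(H2O)3(NO3)3](ClO4)2

Ligands: 3 nitrato (NO3, -1), 3 aqua (H2O, neutral). Ligand charge sum = -3.
With Nb in oxidation state +5, the complex ion is [Nb...]^2+.
Charge balance with perchlorate (-1) requires 1 complex ion per 2 perchlorate.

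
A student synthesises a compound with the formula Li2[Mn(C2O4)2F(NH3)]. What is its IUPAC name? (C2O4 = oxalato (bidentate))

The 2 lithium counter-ions carry a total charge of +2, so each complex ion is 2−.
Ligand charges: 2×oxalato (-2 each), 1×ammine (neutral), 1×fluoro (-1 each); total -5. So Mn + (-5) = 2−, giving Mn = +3.
The complex ion is anionic, so manganese takes the -ate form manganate(III).

lithium amminefluorodioxalatomanganate(III)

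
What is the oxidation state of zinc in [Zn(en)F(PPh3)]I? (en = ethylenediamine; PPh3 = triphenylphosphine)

1 iodide outside the brackets (-1 each) → the complex ion is 1+.
Ligand charges: 1×F = -1; 1×en neutral; 1×PPh3 neutral; sum -1.
Zn + (-1) = 1+ ⇒ Zn is +2.

+2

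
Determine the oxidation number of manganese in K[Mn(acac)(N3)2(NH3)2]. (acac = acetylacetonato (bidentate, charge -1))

1 potassium outside the brackets (+1 each) → the complex ion is 1−.
Ligand charges: 2×N3 = -2; 2×NH3 neutral; 1×acac = -1; sum -3.
Mn + (-3) = 1− ⇒ Mn is +2.

+2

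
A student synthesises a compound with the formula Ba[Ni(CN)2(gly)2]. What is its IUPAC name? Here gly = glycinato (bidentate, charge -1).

barium dicyanobis(glycinato)nickelate(II)

The 1 barium counter-ion carries a total charge of +2, so each complex ion is 2−.
Ligand charges: 2×glycinato (-1 each), 2×cyano (-1 each); total -4. So Ni + (-4) = 2−, giving Ni = +2.
Ligands are named alphabetically: cyano before glycinato.
The complex ion is anionic, so nickel takes the -ate form nickelate(II).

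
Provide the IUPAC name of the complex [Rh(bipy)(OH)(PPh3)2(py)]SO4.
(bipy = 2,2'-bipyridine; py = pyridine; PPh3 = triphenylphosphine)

(2,2'-bipyridine)hydroxo(pyridine)bis(triphenylphosphine)rhodium(III) sulfate

The 1 sulfate counter-ion carries a total charge of -2, so each complex ion is 2+.
Ligand charges: 1×2,2'-bipyridine (neutral), 1×hydroxo (-1 each), 1×pyridine (neutral), 2×triphenylphosphine (neutral); total -1. So Rh + (-1) = 2+, giving Rh = +3.
Ligands are named alphabetically: bipyridine before hydroxo before pyridine before triphenylphosphine.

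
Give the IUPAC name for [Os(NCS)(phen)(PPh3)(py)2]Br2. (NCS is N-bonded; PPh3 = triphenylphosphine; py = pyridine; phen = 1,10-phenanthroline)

The 2 bromide counter-ions carry a total charge of -2, so each complex ion is 2+.
Ligand charges: 1×isothiocyanato (-1 each), 1×triphenylphosphine (neutral), 2×pyridine (neutral), 1×1,10-phenanthroline (neutral); total -1. So Os + (-1) = 2+, giving Os = +3.
Ligands are named alphabetically: isothiocyanato before phenanthroline before pyridine before triphenylphosphine.

isothiocyanato(1,10-phenanthroline)bis(pyridine)(triphenylphosphine)osmium(III) bromide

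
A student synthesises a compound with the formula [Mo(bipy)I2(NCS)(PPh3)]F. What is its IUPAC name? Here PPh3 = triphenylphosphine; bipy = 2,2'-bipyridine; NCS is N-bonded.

(2,2'-bipyridine)diiodoisothiocyanato(triphenylphosphine)molybdenum(IV) fluoride

The 1 fluoride counter-ion carries a total charge of -1, so each complex ion is 1+.
Ligand charges: 1×triphenylphosphine (neutral), 2×iodo (-1 each), 1×2,2'-bipyridine (neutral), 1×isothiocyanato (-1 each); total -3. So Mo + (-3) = 1+, giving Mo = +4.
Ligands are named alphabetically: bipyridine before iodo before isothiocyanato before triphenylphosphine.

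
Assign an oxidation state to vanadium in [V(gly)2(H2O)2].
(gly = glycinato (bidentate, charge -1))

+2

No counter-ion: the bracketed complex is neutral.
Ligand charges: 2×H2O neutral; 2×gly = -2; sum -2.
V + (-2) = 0 ⇒ V is +2.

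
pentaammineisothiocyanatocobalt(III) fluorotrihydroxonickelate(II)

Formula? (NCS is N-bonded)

[Co(NCS)(NH3)5][NiF(OH)3]

Cation [Co…]: ligand charges -1, Co(III) ⇒ ion charge 2+.
Anion [Ni…]: ligand charges -4, Ni(II) ⇒ ion charge 2−.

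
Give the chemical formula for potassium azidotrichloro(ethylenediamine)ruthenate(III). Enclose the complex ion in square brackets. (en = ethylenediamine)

K[RuCl3(en)(N3)]

Ligands: 3 chloro (Cl, -1), 1 azido (N3, -1), 1 ethylenediamine (en, neutral). Ligand charge sum = -4.
With Ru in oxidation state +3, the complex ion is [Ru...]^1−.
Charge balance with potassium (+1) requires 1 complex ion per 1 potassium.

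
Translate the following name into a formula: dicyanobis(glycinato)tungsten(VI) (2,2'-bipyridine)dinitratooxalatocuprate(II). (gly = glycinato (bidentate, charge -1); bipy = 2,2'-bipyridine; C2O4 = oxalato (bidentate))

[W(CN)2(gly)2][Cu(bipy)(C2O4)(NO3)2]

Cation [W…]: ligand charges -4, W(VI) ⇒ ion charge 2+.
Anion [Cu…]: ligand charges -4, Cu(II) ⇒ ion charge 2−.
One 2+ cation balances one 2− anion.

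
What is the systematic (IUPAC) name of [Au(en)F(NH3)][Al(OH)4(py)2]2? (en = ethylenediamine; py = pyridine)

ammine(ethylenediamine)fluorogold(III) tetrahydroxobis(pyridine)aluminate(III)

Aluminium is always +3 in its complexes; the anion's ligand charges sum to -4, so the complex anion is 1−.
With 2 anions per cation, the cation must be 2×1 = 2+.
Cation: ligand charges sum to -1; for the ion to be 2+, Au = +3.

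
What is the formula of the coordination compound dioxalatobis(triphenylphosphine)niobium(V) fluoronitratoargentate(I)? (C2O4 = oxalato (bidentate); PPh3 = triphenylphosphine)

[Nb(C2O4)2(PPh3)2][AgF(NO3)]

Cation [Nb…]: ligand charges -4, Nb(V) ⇒ ion charge 1+.
Anion [Ag…]: ligand charges -2, Ag(I) ⇒ ion charge 1−.
One 1+ cation balances one 1− anion.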